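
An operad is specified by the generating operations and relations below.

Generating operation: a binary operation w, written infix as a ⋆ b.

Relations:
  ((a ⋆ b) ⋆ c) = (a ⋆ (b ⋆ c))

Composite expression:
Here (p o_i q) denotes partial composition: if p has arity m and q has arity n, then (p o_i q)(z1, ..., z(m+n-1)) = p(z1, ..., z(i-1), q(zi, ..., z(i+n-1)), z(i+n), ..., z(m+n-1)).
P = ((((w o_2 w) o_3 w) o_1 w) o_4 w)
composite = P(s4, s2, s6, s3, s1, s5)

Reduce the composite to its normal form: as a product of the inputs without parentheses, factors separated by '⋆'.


s4 ⋆ s2 ⋆ s6 ⋆ s3 ⋆ s1 ⋆ s5

Under associativity of w, the answer is the s's in reading order.
(s4 ⋆ s2) unparenthesizes to s4 ⋆ s2
(s3 ⋆ s1) unparenthesizes to s3 ⋆ s1
((s3 ⋆ s1) ⋆ s5) unparenthesizes to s3 ⋆ s1 ⋆ s5
(s6 ⋆ ((s3 ⋆ s1) ⋆ s5)) unparenthesizes to s6 ⋆ s3 ⋆ s1 ⋆ s5
((s4 ⋆ s2) ⋆ (s6 ⋆ ((s3 ⋆ s1) ⋆ s5))) unparenthesizes to s4 ⋆ s2 ⋆ s6 ⋆ s3 ⋆ s1 ⋆ s5


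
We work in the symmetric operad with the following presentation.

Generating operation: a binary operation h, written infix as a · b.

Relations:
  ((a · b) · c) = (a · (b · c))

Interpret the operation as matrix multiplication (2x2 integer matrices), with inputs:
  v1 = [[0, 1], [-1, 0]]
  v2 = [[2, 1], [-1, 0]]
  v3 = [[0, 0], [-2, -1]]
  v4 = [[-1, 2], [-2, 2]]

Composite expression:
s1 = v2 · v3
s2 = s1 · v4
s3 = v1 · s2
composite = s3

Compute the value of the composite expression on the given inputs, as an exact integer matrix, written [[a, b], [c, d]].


(v2 · v3) = [[-2, -1], [0, 0]]
((v2 · v3) · v4) = [[4, -6], [0, 0]]
(v1 · ((v2 · v3) · v4)) = [[0, 0], [-4, 6]]

[[0, 0], [-4, 6]]


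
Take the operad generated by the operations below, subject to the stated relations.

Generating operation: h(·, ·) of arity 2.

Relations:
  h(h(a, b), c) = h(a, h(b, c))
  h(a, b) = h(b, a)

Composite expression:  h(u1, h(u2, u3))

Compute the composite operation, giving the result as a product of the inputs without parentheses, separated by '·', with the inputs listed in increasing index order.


u1 · u2 · u3

Reordering under h is free, so list the u-inputs canonically.
h(u2, u3) collapses to u2 · u3
h(u1, h(u2, u3)) collapses to u1 · u2 · u3
sorting the factors by input index: u1 · u2 · u3


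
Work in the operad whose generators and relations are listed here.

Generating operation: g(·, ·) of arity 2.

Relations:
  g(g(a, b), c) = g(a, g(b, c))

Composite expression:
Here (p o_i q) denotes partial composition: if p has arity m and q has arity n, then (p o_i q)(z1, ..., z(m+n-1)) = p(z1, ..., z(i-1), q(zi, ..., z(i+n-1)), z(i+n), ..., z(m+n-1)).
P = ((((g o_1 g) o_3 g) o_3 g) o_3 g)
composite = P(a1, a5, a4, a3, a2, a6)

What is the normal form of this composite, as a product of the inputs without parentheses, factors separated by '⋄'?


a1 ⋄ a5 ⋄ a4 ⋄ a3 ⋄ a2 ⋄ a6

All parenthesizations of g agree; list the a-inputs left to right.
g(a1, a5) linearizes to a1 ⋄ a5
g(a4, a3) linearizes to a4 ⋄ a3
g(g(a4, a3), a2) linearizes to a4 ⋄ a3 ⋄ a2
g(g(g(a4, a3), a2), a6) linearizes to a4 ⋄ a3 ⋄ a2 ⋄ a6
g(g(a1, a5), g(g(g(a4, a3), a2), a6)) linearizes to a1 ⋄ a5 ⋄ a4 ⋄ a3 ⋄ a2 ⋄ a6


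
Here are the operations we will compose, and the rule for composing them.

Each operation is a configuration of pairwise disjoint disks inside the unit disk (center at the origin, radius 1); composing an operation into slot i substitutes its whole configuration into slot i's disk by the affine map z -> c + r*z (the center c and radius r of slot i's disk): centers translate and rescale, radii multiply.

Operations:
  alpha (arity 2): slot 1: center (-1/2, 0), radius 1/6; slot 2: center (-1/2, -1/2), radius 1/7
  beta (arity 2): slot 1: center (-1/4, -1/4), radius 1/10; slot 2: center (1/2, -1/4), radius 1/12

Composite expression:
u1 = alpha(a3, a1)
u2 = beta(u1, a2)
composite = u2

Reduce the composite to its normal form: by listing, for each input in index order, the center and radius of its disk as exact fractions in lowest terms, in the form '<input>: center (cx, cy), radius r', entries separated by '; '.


a1: center (-3/10, -3/10), radius 1/70; a2: center (1/2, -1/4), radius 1/12; a3: center (-3/10, -1/4), radius 1/60

Each a-disk chains the slot maps above it in beta; radii multiply.
a3 passes through 2 substitutions, ending at center (-3/10, -1/4), radius 1/60
a1 passes through 2 substitutions, ending at center (-3/10, -3/10), radius 1/70
a2 passes through 1 substitution, ending at center (1/2, -1/4), radius 1/12


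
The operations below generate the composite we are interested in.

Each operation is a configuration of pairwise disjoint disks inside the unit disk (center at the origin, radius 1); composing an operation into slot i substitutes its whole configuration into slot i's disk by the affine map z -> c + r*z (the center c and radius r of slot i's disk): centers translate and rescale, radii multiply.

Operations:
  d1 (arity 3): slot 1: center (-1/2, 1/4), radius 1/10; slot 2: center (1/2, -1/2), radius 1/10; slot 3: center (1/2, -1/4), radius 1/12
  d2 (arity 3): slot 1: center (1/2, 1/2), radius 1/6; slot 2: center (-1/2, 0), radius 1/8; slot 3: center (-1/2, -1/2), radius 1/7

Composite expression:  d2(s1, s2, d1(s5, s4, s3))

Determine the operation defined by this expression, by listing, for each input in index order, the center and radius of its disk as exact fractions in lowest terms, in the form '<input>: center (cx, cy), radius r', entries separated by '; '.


s1: center (1/2, 1/2), radius 1/6; s2: center (-1/2, 0), radius 1/8; s3: center (-3/7, -15/28), radius 1/84; s4: center (-3/7, -4/7), radius 1/70; s5: center (-4/7, -13/28), radius 1/70

Each s-disk chains the slot maps above it in d2; radii multiply.
for s1, the 1-step affine chain lands on center (1/2, 1/2), radius 1/6
for s2, the 1-step affine chain lands on center (-1/2, 0), radius 1/8
for s5, the 2-step affine chain lands on center (-4/7, -13/28), radius 1/70
for s4, the 2-step affine chain lands on center (-3/7, -4/7), radius 1/70
for s3, the 2-step affine chain lands on center (-3/7, -15/28), radius 1/84


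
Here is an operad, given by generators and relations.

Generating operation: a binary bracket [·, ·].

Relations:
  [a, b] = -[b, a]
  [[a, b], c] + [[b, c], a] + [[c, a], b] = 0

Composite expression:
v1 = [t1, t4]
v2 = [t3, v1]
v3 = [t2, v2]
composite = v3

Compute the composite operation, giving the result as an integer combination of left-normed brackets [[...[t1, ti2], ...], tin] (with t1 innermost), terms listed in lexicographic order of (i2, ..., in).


[[[t1, t4], t3], t2]

Antisymmetry and Jacobi reduce to t1-anchored left-normed brackets.
Composite bracket: [t2, [t3, [t1, t4]]]
Applying ab - ba throughout gives 8 signed words (2^3 = 8).
Only words starting with t1 matter:
  word t1t4t3t2 has sign +1, contributing +[[[t1, t4], t3], t2]


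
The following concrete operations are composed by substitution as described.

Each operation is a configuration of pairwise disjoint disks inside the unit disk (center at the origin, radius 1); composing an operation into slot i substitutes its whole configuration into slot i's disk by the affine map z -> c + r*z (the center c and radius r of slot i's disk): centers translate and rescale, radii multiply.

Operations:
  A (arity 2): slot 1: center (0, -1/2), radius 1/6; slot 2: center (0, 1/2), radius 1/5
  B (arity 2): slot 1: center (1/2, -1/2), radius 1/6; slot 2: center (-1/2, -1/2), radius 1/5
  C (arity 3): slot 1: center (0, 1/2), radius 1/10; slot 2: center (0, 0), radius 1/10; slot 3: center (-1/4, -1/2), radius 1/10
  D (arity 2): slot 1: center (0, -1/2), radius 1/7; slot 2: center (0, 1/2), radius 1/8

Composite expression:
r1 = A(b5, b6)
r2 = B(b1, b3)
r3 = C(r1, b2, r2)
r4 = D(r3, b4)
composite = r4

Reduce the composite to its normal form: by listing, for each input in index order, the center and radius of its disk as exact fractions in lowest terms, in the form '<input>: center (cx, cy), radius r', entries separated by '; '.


Follow each b-input down from D: c' goes to c + r*c', radius to r*r'.
tracing b5 down its 3-map path: center (0, -61/140), radius 1/420
tracing b6 down its 3-map path: center (0, -59/140), radius 1/350
tracing b2 down its 2-map path: center (0, -1/2), radius 1/70
tracing b1 down its 3-map path: center (-1/35, -81/140), radius 1/420
tracing b3 down its 3-map path: center (-3/70, -81/140), radius 1/350
tracing b4 down its 1-map path: center (0, 1/2), radius 1/8

b1: center (-1/35, -81/140), radius 1/420; b2: center (0, -1/2), radius 1/70; b3: center (-3/70, -81/140), radius 1/350; b4: center (0, 1/2), radius 1/8; b5: center (0, -61/140), radius 1/420; b6: center (0, -59/140), radius 1/350


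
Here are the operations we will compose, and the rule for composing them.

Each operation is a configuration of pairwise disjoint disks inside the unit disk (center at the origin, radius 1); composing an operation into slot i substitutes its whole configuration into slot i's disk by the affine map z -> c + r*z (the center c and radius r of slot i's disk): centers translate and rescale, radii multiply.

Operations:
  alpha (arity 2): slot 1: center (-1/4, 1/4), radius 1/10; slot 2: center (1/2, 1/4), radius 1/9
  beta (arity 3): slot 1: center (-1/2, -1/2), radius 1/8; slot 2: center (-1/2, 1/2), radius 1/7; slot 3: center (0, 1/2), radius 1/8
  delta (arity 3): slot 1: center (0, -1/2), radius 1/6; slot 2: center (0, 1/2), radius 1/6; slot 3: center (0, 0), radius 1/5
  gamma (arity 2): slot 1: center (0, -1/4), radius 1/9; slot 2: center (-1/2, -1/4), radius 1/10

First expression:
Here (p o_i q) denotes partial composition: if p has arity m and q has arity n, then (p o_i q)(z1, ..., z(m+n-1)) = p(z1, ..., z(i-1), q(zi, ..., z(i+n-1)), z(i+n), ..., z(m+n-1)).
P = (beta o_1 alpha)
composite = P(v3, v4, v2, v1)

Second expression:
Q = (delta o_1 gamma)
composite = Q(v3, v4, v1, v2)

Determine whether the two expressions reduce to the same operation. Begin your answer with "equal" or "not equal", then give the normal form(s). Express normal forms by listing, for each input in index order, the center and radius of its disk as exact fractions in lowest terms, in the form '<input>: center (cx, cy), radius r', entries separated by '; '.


not equal; the first gives v1: center (0, 1/2), radius 1/8; v2: center (-1/2, 1/2), radius 1/7; v3: center (-17/32, -15/32), radius 1/80; v4: center (-7/16, -15/32), radius 1/72 and the second v1: center (0, 1/2), radius 1/6; v2: center (0, 0), radius 1/5; v3: center (0, -13/24), radius 1/54; v4: center (-1/12, -13/24), radius 1/60


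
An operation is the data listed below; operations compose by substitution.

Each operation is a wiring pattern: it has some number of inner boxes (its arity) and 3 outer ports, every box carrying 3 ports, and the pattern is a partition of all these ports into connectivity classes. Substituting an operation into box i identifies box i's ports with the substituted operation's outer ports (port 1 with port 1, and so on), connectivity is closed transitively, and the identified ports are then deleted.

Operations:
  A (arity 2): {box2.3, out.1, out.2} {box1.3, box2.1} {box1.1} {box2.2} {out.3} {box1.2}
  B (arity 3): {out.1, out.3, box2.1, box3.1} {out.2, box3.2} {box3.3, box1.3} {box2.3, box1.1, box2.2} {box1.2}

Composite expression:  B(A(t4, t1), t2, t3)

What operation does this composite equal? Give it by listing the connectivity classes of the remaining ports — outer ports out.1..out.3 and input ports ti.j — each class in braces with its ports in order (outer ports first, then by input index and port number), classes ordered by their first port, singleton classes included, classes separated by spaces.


{out.1, out.3, t2.1, t3.1} {out.2, t3.2} {t1.1, t4.3} {t1.2} {t1.3, t2.2, t2.3} {t3.3} {t4.1} {t4.2}

Treat the ports identified at B as solder joints: merge, then drop.
A over (t4, t1) gives {out.1, out.2, t1.3} {out.3} {t1.1, t4.3} {t1.2} {t4.1} {t4.2}, out.j being that stage's outer ports
B over (t4, t1, t2, t3) gives {out.1, out.3, t2.1, t3.1} {out.2, t3.2} {t1.1, t4.3} {t1.2} {t1.3, t2.2, t2.3} {t3.3} {t4.1} {t4.2}, out.j being that stage's outer ports


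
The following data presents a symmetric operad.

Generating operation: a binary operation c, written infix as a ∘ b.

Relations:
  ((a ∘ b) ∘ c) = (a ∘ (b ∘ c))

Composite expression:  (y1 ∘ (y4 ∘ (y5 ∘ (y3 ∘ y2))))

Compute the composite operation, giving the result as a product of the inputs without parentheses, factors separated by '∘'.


y1 ∘ y4 ∘ y5 ∘ y3 ∘ y2


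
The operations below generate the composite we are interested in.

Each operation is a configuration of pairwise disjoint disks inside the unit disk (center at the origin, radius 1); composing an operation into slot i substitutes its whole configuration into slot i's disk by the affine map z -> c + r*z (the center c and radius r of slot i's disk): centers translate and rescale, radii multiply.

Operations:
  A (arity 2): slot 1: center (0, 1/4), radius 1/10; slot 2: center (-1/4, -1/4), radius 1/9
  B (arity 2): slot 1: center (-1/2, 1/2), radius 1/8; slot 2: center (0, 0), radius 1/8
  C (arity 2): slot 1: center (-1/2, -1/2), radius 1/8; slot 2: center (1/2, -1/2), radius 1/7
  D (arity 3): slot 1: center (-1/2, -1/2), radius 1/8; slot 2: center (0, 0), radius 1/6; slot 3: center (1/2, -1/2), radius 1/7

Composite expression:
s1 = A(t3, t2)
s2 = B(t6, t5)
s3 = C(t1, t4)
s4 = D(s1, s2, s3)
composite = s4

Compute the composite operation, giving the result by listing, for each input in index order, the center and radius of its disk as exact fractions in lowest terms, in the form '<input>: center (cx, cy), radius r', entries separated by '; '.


t1: center (3/7, -4/7), radius 1/56; t2: center (-17/32, -17/32), radius 1/72; t3: center (-1/2, -15/32), radius 1/80; t4: center (4/7, -4/7), radius 1/49; t5: center (0, 0), radius 1/48; t6: center (-1/12, 1/12), radius 1/48


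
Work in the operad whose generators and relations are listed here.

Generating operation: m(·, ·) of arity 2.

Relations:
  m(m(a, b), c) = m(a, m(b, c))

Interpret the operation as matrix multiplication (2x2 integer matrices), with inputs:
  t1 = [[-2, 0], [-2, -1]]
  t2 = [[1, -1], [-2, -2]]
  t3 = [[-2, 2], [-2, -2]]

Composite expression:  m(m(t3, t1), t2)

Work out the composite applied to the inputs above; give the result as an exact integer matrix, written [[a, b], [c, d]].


[[4, 4], [4, -12]]

m(t3, t1) = [[0, -2], [8, 2]]
m(m(t3, t1), t2) = [[4, 4], [4, -12]]


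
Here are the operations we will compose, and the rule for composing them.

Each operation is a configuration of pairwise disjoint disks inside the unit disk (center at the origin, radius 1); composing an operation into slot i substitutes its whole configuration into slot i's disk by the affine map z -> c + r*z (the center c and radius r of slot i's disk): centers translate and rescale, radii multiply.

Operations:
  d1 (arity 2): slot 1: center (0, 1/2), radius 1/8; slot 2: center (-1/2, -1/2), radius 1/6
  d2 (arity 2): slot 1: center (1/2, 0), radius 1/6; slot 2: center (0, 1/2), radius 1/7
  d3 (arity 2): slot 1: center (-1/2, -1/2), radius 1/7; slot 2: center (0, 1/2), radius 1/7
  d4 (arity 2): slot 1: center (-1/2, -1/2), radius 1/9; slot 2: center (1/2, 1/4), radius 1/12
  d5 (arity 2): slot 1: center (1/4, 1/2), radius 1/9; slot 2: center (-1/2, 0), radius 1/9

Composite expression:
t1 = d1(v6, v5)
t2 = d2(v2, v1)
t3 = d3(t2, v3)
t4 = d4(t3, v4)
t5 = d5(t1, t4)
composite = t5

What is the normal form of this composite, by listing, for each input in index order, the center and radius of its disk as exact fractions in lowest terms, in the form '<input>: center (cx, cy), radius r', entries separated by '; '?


v1: center (-91/162, -23/378), radius 1/3969; v2: center (-106/189, -5/81), radius 1/3402; v3: center (-5/9, -4/81), radius 1/567; v4: center (-4/9, 1/36), radius 1/108; v5: center (7/36, 4/9), radius 1/54; v6: center (1/4, 5/9), radius 1/72


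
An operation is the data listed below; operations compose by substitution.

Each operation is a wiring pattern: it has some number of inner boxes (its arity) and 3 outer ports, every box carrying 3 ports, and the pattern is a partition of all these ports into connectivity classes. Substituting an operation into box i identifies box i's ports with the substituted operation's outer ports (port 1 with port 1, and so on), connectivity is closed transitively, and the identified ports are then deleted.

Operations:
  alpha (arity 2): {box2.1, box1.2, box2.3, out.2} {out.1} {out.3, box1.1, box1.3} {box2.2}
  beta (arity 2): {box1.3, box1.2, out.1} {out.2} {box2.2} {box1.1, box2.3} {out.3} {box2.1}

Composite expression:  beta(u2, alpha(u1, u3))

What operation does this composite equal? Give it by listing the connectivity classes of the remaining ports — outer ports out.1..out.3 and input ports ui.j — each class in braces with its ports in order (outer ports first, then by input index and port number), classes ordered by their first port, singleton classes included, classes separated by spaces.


{out.1, u2.2, u2.3} {out.2} {out.3} {u1.1, u1.3, u2.1} {u1.2, u3.1, u3.3} {u3.2}

Two ports join when wires chain via beta-identified ports.
alpha over (u1, u3) gives {out.1} {out.2, u1.2, u3.1, u3.3} {out.3, u1.1, u1.3} {u3.2}, out.j being that stage's outer ports
beta over (u2, u1, u3) gives {out.1, u2.2, u2.3} {out.2} {out.3} {u1.1, u1.3, u2.1} {u1.2, u3.1, u3.3} {u3.2}, out.j being that stage's outer ports


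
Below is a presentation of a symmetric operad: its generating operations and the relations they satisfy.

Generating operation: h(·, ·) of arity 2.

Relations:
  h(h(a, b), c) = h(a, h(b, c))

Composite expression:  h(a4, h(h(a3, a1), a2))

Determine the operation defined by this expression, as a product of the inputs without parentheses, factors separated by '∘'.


a4 ∘ a3 ∘ a1 ∘ a2

All parenthesizations of h agree; list the a-inputs left to right.
h(a3, a1) collapses to a3 ∘ a1
h(h(a3, a1), a2) collapses to a3 ∘ a1 ∘ a2
h(a4, h(h(a3, a1), a2)) collapses to a4 ∘ a3 ∘ a1 ∘ a2


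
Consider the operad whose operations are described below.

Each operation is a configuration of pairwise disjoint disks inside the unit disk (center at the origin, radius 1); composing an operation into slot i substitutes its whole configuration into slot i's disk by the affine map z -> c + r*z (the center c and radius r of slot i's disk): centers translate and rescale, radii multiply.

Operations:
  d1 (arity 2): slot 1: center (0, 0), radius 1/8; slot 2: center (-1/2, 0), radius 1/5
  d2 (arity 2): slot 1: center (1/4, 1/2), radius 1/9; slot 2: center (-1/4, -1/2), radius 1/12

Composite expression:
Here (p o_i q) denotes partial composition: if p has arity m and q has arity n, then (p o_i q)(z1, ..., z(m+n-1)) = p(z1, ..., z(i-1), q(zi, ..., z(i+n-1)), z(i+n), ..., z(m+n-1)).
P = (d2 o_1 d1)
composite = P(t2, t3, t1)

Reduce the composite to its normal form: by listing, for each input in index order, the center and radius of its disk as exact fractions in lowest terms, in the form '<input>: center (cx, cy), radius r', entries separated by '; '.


t1: center (-1/4, -1/2), radius 1/12; t2: center (1/4, 1/2), radius 1/72; t3: center (7/36, 1/2), radius 1/45


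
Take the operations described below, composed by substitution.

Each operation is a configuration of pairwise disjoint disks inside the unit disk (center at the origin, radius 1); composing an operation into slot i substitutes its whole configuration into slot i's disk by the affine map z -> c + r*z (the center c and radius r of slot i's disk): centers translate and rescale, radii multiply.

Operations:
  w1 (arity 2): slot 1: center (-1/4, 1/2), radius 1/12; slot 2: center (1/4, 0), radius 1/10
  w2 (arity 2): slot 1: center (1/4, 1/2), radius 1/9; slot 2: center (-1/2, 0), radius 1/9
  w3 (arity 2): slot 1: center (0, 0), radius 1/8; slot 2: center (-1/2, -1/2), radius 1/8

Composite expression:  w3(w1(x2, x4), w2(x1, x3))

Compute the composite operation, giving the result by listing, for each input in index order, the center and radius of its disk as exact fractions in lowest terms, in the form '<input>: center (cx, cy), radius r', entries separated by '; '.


x1: center (-15/32, -7/16), radius 1/72; x2: center (-1/32, 1/16), radius 1/96; x3: center (-9/16, -1/2), radius 1/72; x4: center (1/32, 0), radius 1/80

Nesting under w3 composes maps z -> c + r*z down each x-path.
tracing x2 down its 2-map path: center (-1/32, 1/16), radius 1/96
tracing x4 down its 2-map path: center (1/32, 0), radius 1/80
tracing x1 down its 2-map path: center (-15/32, -7/16), radius 1/72
tracing x3 down its 2-map path: center (-9/16, -1/2), radius 1/72


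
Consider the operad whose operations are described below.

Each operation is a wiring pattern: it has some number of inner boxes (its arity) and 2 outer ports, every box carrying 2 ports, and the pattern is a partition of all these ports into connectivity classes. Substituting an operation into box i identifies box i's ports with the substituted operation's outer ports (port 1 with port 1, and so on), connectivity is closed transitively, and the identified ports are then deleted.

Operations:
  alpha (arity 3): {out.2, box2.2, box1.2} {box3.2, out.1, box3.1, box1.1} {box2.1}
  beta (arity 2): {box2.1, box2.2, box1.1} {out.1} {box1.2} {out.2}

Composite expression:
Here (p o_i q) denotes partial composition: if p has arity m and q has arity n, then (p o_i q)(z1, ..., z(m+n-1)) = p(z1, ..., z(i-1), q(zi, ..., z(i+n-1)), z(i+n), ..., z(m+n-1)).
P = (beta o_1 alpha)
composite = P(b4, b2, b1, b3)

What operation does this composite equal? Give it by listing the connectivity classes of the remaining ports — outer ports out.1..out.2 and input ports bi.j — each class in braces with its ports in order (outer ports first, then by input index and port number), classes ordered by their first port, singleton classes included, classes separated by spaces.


{out.1} {out.2} {b1.1, b1.2, b3.1, b3.2, b4.1} {b2.1} {b2.2, b4.2}

Treat the ports identified at beta as solder joints: merge, then drop.
stage alpha: inputs (b4, b2, b1), connectivity {out.1, b1.1, b1.2, b4.1} {out.2, b2.2, b4.2} {b2.1}, out.j its boundary
stage beta: inputs (b4, b2, b1, b3), connectivity {out.1} {out.2} {b1.1, b1.2, b3.1, b3.2, b4.1} {b2.1} {b2.2, b4.2}, out.j its boundary


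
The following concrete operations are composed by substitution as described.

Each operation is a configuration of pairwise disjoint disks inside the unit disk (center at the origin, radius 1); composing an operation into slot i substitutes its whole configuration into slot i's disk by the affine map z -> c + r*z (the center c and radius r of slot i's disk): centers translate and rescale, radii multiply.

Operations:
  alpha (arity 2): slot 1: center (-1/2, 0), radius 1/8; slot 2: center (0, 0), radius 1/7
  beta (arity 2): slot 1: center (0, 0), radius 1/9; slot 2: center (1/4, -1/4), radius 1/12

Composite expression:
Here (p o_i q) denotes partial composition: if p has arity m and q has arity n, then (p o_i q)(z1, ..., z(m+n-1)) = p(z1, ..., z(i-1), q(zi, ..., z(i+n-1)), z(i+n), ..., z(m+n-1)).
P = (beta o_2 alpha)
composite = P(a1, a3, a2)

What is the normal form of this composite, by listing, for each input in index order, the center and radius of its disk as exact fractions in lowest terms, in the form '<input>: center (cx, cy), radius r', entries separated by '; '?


Each a-disk chains the slot maps above it in beta; radii multiply.
input a1: composing its 1 substitution step yields center (0, 0), radius 1/9
input a3: composing its 2 substitution steps yields center (5/24, -1/4), radius 1/96
input a2: composing its 2 substitution steps yields center (1/4, -1/4), radius 1/84

a1: center (0, 0), radius 1/9; a2: center (1/4, -1/4), radius 1/84; a3: center (5/24, -1/4), radius 1/96


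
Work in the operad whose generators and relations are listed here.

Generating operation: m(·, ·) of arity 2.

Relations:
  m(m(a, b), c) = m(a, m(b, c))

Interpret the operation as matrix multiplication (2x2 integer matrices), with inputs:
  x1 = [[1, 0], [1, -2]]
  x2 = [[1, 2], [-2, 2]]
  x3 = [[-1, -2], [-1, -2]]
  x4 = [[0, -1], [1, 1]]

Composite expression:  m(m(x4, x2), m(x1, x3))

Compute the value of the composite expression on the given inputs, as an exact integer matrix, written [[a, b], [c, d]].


[[-4, -8], [5, 10]]


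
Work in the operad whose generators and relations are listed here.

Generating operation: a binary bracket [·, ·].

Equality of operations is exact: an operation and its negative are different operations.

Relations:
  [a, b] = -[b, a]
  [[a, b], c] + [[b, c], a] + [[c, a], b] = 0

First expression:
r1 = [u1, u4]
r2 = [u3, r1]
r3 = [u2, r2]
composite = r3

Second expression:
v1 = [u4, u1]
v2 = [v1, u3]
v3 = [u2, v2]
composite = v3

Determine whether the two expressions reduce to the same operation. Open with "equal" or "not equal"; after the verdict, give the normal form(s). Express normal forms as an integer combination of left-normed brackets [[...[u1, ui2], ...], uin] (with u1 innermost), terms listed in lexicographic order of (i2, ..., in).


The first expression reduces to [[[u1, u4], u3], u2]
The second expression reduces to [[[u1, u4], u3], u2]
The forms coincide; equal.

equal — both sides give [[[u1, u4], u3], u2]


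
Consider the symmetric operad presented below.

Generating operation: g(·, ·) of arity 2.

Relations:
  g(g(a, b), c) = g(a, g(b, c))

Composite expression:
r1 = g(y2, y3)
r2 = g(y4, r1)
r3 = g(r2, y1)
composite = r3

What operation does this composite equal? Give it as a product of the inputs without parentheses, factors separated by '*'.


y4 * y2 * y3 * y1

Every regrouping of g is equal, so read the y-inputs in written order.
g(y2, y3) collapses to y2 * y3
g(y4, g(y2, y3)) collapses to y4 * y2 * y3
g(g(y4, g(y2, y3)), y1) collapses to y4 * y2 * y3 * y1


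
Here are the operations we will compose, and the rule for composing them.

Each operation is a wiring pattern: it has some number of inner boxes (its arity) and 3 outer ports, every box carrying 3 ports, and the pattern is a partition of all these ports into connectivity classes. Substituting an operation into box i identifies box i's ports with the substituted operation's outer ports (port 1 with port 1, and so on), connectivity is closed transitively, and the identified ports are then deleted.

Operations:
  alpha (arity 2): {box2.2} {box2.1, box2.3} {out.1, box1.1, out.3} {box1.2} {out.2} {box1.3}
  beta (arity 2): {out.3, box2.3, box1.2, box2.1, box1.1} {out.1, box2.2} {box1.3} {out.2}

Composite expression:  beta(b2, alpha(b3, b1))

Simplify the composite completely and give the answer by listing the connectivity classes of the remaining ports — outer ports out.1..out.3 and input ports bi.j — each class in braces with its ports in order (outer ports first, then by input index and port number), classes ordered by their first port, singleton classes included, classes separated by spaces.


{out.1} {out.2} {out.3, b2.1, b2.2, b3.1} {b1.1, b1.3} {b1.2} {b2.3} {b3.2} {b3.3}

Two ports join when wires chain via beta-identified ports.
the subtree at alpha composes to {out.1, out.3, b3.1} {out.2} {b1.1, b1.3} {b1.2} {b3.2} {b3.3} on (b3, b1); out.j = own outer ports
the subtree at beta composes to {out.1} {out.2} {out.3, b2.1, b2.2, b3.1} {b1.1, b1.3} {b1.2} {b2.3} {b3.2} {b3.3} on (b2, b3, b1); out.j = own outer ports


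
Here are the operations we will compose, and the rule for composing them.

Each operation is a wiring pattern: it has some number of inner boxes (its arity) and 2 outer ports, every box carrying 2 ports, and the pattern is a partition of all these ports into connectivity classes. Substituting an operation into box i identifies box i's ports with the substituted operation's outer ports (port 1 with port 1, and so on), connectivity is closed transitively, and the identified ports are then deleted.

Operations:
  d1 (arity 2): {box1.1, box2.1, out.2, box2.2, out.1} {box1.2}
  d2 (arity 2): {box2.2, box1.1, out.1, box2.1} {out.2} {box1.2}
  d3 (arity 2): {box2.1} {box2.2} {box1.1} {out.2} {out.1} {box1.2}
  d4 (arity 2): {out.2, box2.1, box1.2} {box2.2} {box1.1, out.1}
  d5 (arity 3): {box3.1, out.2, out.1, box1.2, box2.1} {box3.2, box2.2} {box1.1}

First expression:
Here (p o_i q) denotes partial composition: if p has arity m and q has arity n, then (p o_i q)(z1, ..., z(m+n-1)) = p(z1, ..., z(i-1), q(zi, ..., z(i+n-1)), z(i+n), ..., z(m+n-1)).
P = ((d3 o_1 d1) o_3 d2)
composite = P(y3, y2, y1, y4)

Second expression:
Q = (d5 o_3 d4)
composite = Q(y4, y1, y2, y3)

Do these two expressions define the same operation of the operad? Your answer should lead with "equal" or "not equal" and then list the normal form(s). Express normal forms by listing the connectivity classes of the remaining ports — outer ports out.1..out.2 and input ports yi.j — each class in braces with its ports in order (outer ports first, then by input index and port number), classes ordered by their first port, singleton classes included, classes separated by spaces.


not equal; the first gives {out.1} {out.2} {y1.1, y4.1, y4.2} {y1.2} {y2.1, y2.2, y3.1} {y3.2} and the second {out.1, out.2, y1.1, y2.1, y4.2} {y1.2, y2.2, y3.1} {y3.2} {y4.1}

Normal form of the first expression: {out.1} {out.2} {y1.1, y4.1, y4.2} {y1.2} {y2.1, y2.2, y3.1} {y3.2}
Normal form of the second expression: {out.1, out.2, y1.1, y2.1, y4.2} {y1.2, y2.2, y3.1} {y3.2} {y4.1}
No match — not equal.


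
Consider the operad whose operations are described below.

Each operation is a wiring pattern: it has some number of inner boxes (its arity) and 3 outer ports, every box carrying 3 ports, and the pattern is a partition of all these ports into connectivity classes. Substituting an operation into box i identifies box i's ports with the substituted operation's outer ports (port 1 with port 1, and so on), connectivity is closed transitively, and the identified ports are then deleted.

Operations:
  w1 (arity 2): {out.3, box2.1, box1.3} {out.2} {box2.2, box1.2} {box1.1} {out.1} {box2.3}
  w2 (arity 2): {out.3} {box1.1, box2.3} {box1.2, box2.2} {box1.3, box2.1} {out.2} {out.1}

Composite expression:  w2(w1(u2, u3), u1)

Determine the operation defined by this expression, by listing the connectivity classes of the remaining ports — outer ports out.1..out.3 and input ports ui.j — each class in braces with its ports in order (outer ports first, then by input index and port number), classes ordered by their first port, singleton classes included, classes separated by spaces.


{out.1} {out.2} {out.3} {u1.1, u2.3, u3.1} {u1.2} {u1.3} {u2.1} {u2.2, u3.2} {u3.3}

Connectivity passes through glued w2-boundaries; trace each wire chain.
the subtree at w1 composes to {out.1} {out.2} {out.3, u2.3, u3.1} {u2.1} {u2.2, u3.2} {u3.3} on (u2, u3); out.j = own outer ports
the subtree at w2 composes to {out.1} {out.2} {out.3} {u1.1, u2.3, u3.1} {u1.2} {u1.3} {u2.1} {u2.2, u3.2} {u3.3} on (u2, u3, u1); out.j = own outer ports


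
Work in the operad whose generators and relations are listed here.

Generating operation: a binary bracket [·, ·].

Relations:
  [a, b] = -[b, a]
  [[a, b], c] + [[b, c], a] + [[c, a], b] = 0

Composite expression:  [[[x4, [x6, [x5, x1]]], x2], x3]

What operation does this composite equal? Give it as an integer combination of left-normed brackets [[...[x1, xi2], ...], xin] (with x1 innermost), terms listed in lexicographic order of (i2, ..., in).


-[[[[[x1, x5], x6], x4], x2], x3]


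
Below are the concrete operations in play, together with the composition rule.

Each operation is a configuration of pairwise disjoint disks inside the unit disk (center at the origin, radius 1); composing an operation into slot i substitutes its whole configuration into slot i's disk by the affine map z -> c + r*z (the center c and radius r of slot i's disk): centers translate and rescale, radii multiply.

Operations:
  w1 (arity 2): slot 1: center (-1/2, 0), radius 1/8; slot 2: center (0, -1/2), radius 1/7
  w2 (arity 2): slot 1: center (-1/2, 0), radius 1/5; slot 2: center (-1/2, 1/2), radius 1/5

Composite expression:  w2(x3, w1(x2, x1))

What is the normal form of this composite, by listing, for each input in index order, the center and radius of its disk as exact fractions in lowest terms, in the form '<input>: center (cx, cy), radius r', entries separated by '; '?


x1: center (-1/2, 2/5), radius 1/35; x2: center (-3/5, 1/2), radius 1/40; x3: center (-1/2, 0), radius 1/5

Only the slot chain above each x matters under w2; compose those maps.
for x3, the 1-step affine chain lands on center (-1/2, 0), radius 1/5
for x2, the 2-step affine chain lands on center (-3/5, 1/2), radius 1/40
for x1, the 2-step affine chain lands on center (-1/2, 2/5), radius 1/35


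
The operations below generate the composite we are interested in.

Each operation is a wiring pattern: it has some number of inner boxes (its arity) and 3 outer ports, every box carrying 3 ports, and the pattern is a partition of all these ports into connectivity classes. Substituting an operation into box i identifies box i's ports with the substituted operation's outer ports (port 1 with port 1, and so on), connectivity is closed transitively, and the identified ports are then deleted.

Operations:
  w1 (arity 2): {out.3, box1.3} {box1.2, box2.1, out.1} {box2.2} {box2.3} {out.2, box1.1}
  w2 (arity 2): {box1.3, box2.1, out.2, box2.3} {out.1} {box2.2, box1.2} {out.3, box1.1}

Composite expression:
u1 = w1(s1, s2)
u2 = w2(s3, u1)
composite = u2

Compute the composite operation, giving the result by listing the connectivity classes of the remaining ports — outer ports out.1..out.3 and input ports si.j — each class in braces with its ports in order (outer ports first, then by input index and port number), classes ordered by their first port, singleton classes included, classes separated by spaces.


Reachability decides: close wires over w2-identified ports.
through w1, on inputs (s1, s2): {out.1, s1.2, s2.1} {out.2, s1.1} {out.3, s1.3} {s2.2} {s2.3} (out.j = stage outer ports)
through w2, on inputs (s3, s1, s2): {out.1} {out.2, s1.2, s1.3, s2.1, s3.3} {out.3, s3.1} {s1.1, s3.2} {s2.2} {s2.3} (out.j = stage outer ports)

{out.1} {out.2, s1.2, s1.3, s2.1, s3.3} {out.3, s3.1} {s1.1, s3.2} {s2.2} {s2.3}


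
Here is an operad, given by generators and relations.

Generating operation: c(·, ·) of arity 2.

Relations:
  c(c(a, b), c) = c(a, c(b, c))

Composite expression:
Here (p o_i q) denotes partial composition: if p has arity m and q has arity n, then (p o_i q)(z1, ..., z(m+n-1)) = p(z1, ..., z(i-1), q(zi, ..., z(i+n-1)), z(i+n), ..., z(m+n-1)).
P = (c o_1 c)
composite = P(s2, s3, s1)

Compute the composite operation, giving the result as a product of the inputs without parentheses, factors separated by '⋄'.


s2 ⋄ s3 ⋄ s1

Every regrouping of c is equal, so read the s-inputs in written order.
c(s2, s3) reduces to s2 ⋄ s3
c(c(s2, s3), s1) reduces to s2 ⋄ s3 ⋄ s1


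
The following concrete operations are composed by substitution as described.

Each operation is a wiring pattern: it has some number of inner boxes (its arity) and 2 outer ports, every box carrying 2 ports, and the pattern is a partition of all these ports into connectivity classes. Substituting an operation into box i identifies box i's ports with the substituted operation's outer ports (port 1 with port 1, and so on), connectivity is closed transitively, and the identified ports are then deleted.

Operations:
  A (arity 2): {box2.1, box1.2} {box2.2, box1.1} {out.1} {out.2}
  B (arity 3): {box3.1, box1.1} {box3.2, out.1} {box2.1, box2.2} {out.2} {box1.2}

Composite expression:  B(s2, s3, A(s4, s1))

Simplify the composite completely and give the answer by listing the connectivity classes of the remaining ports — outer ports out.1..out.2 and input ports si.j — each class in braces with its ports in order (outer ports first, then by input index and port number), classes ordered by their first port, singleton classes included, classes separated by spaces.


{out.1} {out.2} {s1.1, s4.2} {s1.2, s4.1} {s2.1} {s2.2} {s3.1, s3.2}

Two ports join when wires chain via B-identified ports.
stage A: inputs (s4, s1), connectivity {out.1} {out.2} {s1.1, s4.2} {s1.2, s4.1}, out.j its boundary
stage B: inputs (s2, s3, s4, s1), connectivity {out.1} {out.2} {s1.1, s4.2} {s1.2, s4.1} {s2.1} {s2.2} {s3.1, s3.2}, out.j its boundary


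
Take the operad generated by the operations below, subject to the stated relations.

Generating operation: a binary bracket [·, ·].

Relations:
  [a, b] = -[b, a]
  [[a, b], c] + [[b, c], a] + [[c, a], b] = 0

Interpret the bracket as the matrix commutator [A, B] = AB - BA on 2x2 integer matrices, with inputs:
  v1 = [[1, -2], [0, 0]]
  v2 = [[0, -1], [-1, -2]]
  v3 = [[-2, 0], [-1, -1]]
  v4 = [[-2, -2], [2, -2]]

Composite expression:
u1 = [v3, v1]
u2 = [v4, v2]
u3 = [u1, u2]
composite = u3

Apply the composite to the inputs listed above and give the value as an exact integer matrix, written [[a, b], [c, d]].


[v3, v1] = [[-2, 2], [-1, 2]]
[v4, v2] = [[4, 4], [4, -4]]
[[v3, v1], [v4, v2]] = [[12, -32], [8, -12]]

[[12, -32], [8, -12]]


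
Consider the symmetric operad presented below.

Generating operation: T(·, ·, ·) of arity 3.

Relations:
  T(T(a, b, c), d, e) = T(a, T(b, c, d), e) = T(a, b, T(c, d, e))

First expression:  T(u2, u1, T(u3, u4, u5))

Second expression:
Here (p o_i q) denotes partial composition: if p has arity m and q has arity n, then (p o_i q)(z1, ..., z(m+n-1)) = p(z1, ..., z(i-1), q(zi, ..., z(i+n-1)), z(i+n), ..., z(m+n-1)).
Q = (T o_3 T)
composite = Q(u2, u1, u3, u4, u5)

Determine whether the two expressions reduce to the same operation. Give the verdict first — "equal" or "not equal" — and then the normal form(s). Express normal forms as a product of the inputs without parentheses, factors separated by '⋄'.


equal — both sides give u2 ⋄ u1 ⋄ u3 ⋄ u4 ⋄ u5

Reducing the first expression gives u2 ⋄ u1 ⋄ u3 ⋄ u4 ⋄ u5
Reducing the second expression gives u2 ⋄ u1 ⋄ u3 ⋄ u4 ⋄ u5
Identical normal forms: equal.


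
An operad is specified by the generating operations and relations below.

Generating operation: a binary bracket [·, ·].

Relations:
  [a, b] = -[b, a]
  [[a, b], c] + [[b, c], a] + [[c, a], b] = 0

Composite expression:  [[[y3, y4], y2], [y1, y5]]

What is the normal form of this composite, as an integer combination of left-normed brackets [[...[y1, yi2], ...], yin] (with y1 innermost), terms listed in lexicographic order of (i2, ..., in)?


In the tensor algebra, words opening y1 carry the y1-anchored form.
Composite bracket: [[[y3, y4], y2], [y1, y5]]
Each bracket splits as ab - ba, giving 16 signed words (2^4 = 16).
Coefficients come from the y1-initial words:
  y1y5y2y3y4 appears with sign +1, giving the term +[[[[y1, y5], y2], y3], y4]
  y1y5y2y4y3 appears with sign -1, giving the term -[[[[y1, y5], y2], y4], y3]
  y1y5y3y4y2 appears with sign -1, giving the term -[[[[y1, y5], y3], y4], y2]
  y1y5y4y3y2 appears with sign +1, giving the term +[[[[y1, y5], y4], y3], y2]

[[[[y1, y5], y2], y3], y4] - [[[[y1, y5], y2], y4], y3] - [[[[y1, y5], y3], y4], y2] + [[[[y1, y5], y4], y3], y2]


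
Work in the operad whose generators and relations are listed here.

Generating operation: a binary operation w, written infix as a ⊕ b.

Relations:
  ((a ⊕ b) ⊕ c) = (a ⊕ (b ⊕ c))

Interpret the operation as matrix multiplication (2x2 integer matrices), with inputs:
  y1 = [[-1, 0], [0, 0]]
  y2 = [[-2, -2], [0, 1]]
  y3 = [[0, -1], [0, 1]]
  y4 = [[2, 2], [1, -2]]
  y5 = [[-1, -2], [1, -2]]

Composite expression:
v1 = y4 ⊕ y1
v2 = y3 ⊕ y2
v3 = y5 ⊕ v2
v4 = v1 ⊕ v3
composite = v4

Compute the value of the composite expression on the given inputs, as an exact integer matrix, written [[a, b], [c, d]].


[[0, 2], [0, 1]]

(y4 ⊕ y1) = [[-2, 0], [-1, 0]]
(y3 ⊕ y2) = [[0, -1], [0, 1]]
(y5 ⊕ (y3 ⊕ y2)) = [[0, -1], [0, -3]]
((y4 ⊕ y1) ⊕ (y5 ⊕ (y3 ⊕ y2))) = [[0, 2], [0, 1]]


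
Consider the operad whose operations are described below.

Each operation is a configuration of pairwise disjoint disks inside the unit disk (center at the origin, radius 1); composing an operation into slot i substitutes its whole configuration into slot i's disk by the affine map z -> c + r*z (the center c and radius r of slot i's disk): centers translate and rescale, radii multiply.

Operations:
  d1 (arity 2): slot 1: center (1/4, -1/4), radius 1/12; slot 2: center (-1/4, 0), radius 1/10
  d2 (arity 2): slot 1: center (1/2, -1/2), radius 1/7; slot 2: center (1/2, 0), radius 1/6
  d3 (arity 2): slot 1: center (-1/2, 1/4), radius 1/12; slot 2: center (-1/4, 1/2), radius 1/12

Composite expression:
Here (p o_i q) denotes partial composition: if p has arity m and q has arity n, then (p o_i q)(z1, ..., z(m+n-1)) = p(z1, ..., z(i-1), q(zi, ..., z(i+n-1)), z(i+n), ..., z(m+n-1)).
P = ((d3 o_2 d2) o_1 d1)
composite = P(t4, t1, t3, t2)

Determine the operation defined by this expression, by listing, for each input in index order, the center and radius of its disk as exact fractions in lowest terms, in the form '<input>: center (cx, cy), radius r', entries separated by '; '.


Below d3, radii multiply path by path; the t-disk centers shift.
tracing t4 down its 2-map path: center (-23/48, 11/48), radius 1/144
tracing t1 down its 2-map path: center (-25/48, 1/4), radius 1/120
tracing t3 down its 2-map path: center (-5/24, 11/24), radius 1/84
tracing t2 down its 2-map path: center (-5/24, 1/2), radius 1/72

t1: center (-25/48, 1/4), radius 1/120; t2: center (-5/24, 1/2), radius 1/72; t3: center (-5/24, 11/24), radius 1/84; t4: center (-23/48, 11/48), radius 1/144
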